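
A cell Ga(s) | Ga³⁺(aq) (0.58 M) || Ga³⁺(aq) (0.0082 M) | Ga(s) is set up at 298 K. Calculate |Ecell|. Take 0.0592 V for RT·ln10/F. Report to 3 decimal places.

0.036 V

For a concentration cell E°cell = 0, since both electrodes use the same couple.
The compartment with the higher Ga³⁺(aq) concentration (0.58 M) acts as the cathode; ions are reduced there and produced at the dilute (0.0082 M) anode.
With n = 3, Ecell = −(0.0592/3)·log([dilute]/[conc]) = −(0.0592/3)·log(0.0082/0.58) = +0.036 V.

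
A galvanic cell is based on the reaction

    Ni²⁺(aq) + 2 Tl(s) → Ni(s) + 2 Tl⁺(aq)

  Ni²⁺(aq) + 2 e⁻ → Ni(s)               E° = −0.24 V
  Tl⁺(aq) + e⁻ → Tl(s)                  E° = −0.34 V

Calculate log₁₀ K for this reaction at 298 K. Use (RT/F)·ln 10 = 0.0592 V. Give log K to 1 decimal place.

log K = 3.4

The Ni²⁺/Ni couple is reduced (cathode); E°cell = −0.24 − (−0.34) = +0.10 V with n = 2.
At equilibrium E = 0, so log K = nE°cell / 0.0592 = (2)(+0.10) / 0.0592 = 3.4.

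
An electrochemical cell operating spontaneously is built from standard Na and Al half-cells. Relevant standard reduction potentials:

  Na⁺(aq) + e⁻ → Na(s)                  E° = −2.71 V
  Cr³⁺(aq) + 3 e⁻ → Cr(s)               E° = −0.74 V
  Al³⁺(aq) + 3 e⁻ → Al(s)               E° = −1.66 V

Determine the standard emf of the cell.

+1.05 V

The Al³⁺/Al couple has the higher E°, so Al ion is reduced (cathode) and Na is oxidized (anode).
E°cell = E°(cathode) − E°(anode) = −1.66 − (−2.71) = +1.05 V.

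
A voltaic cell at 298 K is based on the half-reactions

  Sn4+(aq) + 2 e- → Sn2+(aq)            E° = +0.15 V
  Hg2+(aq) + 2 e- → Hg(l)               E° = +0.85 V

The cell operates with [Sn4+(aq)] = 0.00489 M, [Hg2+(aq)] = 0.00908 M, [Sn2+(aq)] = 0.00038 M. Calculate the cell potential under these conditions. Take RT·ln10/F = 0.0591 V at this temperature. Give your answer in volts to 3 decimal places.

The Hg²⁺/Hg couple has the more positive E°, so it is the cathode; Sn⁴⁺/Sn²⁺ is the anode.
E°cell = E°cat − E°an = +0.85 − (+0.15) = +0.70 V; n = 2.
Balancing gives Hg2+(aq) + Sn2+(aq) → Hg(l) + Sn4+(aq); hence Q = [Sn4+(aq)] / ([Hg2+(aq)]·[Sn2+(aq)]) = 1.42×10^3 (log Q = 3.151).
By the Nernst equation, E = +0.70 − (0.0591/2)·(3.151) = +0.607 V.

+0.607 V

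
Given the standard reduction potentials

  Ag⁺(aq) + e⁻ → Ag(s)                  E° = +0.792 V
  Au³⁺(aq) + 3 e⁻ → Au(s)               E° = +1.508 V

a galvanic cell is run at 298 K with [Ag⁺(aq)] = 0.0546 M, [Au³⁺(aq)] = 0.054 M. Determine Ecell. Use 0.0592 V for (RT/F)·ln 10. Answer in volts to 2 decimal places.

The Au³⁺/Au couple has the more positive E°, so it is the cathode; Ag⁺/Ag is the anode.
E°cell = +1.508 − (+0.792) = +0.716 V, with n = 3 electrons transferred.
The balanced reaction is Au³⁺(aq) + 3 Ag(s) → Au(s) + 3 Ag⁺(aq), so Q = [Ag⁺(aq)]^3 / [Au³⁺(aq)] = 0.00301 and log Q = −2.521.
E = E° − (0.0592/n)·log Q = +0.716 − (0.0592/3)(−2.521) = +0.77 V.

+0.77 V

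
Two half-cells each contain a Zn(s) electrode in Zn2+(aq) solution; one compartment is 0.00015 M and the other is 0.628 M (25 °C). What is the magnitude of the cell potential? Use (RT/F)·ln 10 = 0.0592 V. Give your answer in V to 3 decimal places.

0.107 V

For a concentration cell E°cell = 0, since both electrodes use the same couple.
The compartment with the higher Zn2+(aq) concentration (0.628 M) acts as the cathode; ions are reduced there and produced at the dilute (0.00015 M) anode.
With n = 2, Ecell = −(0.0592/2)·log([dilute]/[conc]) = −(0.0592/2)·log(0.00015/0.628) = +0.107 V.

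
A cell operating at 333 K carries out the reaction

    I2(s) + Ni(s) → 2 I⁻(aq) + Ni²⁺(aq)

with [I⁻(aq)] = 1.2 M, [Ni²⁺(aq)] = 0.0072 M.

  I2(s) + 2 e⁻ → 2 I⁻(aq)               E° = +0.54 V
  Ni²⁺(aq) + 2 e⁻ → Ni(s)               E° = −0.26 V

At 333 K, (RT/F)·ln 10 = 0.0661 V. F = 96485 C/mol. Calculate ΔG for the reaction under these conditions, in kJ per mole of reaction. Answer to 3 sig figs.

The standard cell potential is +0.54 − (−0.26) = +0.80 V, with n = 2 electrons in the balanced equation.
Here Q = [I⁻(aq)]^2·[Ni²⁺(aq)] = 0.0104 (log Q = −1.984), giving E = +0.80 − (0.0661/2)·(−1.984) = +0.8656 V.
ΔG = −nFE = −(2)(96485)(+0.8656) J/mol = −167 kJ/mol.

−167 kJ/mol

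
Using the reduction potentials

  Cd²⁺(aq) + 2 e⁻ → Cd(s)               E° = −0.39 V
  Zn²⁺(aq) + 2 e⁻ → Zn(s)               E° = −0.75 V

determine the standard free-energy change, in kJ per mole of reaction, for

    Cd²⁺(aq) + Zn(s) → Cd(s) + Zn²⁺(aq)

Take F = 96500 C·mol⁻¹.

In the reaction as written Cd²⁺(aq) is reduced, so the Cd²⁺/Cd couple is the cathode and Zn²⁺/Zn is the anode.
E°cell = −0.39 − (−0.75) = +0.36 V; balancing electrons gives n = 2.
ΔG° = −nFE°cell = −(2)(96500)(+0.36) J/mol = −69.5 kJ/mol.

−69.5 kJ/mol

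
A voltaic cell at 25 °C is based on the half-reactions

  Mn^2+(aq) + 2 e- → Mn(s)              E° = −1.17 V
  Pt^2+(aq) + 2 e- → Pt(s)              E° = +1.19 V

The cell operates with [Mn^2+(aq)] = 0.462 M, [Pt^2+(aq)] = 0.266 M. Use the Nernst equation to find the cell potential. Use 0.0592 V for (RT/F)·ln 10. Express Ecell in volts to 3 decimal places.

+2.353 V

The Pt²⁺/Pt couple has the more positive E°, so it is the cathode; Mn²⁺/Mn is the anode.
E°cell = E°cat − E°an = +1.19 − (−1.17) = +2.36 V; n = 2.
For the overall reaction Pt^2+(aq) + Mn(s) → Pt(s) + Mn^2+(aq), Q = [Mn^2+(aq)] / [Pt^2+(aq)] = 1.74, giving log Q = 0.240.
By the Nernst equation, E = +2.36 − (0.0592/2)·(0.240) = +2.353 V.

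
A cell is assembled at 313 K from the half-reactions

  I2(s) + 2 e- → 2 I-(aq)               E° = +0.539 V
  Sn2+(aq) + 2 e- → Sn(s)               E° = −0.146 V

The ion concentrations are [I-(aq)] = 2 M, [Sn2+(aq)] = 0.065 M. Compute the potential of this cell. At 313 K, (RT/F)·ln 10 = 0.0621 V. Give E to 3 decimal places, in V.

The I₂/I⁻ couple has the more positive E°, so it is the cathode; Sn²⁺/Sn is the anode.
E°cell = +0.539 − (−0.146) = +0.685 V, with n = 2 electrons transferred.
Balancing gives I2(s) + Sn(s) → 2 I-(aq) + Sn2+(aq); hence Q = [I-(aq)]^2·[Sn2+(aq)] = 0.26 (log Q = −0.585).
Applying E = E° − (RT ln10/nF)·log Q gives +0.685 − (0.0621/2)(−0.585) = +0.703 V.

+0.703 V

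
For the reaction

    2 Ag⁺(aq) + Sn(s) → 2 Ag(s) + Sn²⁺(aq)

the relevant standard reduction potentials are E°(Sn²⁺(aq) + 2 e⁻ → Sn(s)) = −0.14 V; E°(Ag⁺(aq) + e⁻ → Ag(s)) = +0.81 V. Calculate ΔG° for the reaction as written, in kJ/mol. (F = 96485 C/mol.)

In the reaction as written Ag⁺(aq) is reduced, so the Ag⁺/Ag couple is the cathode and Sn²⁺/Sn is the anode.
E°cell = +0.81 − (−0.14) = +0.95 V; balancing electrons gives n = 2.
ΔG° = −nFE°cell = −(2)(96485)(+0.95) J/mol = −183 kJ/mol.

−183 kJ/mol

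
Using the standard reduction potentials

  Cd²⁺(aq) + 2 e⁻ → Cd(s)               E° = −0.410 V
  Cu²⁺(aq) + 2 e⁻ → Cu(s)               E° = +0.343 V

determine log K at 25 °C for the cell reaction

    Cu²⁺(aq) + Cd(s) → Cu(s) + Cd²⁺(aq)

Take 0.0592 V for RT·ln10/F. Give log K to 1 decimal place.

log K = 25.4

The Cu²⁺/Cu couple is reduced (cathode); E°cell = +0.343 − (−0.410) = +0.753 V with n = 2.
At equilibrium E = 0, so log K = nE°cell / 0.0592 = (2)(+0.753) / 0.0592 = 25.4.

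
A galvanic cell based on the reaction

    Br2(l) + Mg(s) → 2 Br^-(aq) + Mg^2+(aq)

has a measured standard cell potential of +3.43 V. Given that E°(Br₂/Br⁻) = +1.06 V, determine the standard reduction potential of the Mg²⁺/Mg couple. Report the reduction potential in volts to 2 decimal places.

−2.37 V

In the reaction as written the Br₂/Br⁻ couple is reduced (cathode) and Mg²⁺/Mg is oxidized (anode), so E°cell = E°(Br₂/Br⁻) − E°(Mg²⁺/Mg).
E°(Mg²⁺/Mg) = E°(cathode) − E°cell = +1.06 − (+3.43) = −2.37 V.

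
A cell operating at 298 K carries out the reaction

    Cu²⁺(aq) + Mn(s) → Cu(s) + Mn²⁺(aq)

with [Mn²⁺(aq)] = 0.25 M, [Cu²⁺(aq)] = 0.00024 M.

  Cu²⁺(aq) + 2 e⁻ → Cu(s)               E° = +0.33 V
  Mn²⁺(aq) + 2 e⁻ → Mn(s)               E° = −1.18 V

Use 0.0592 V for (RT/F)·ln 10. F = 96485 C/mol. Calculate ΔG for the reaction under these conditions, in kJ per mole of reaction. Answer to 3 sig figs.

The standard cell potential is +0.33 − (−1.18) = +1.51 V, with n = 2 electrons in the balanced equation.
The reaction quotient is [Mn²⁺(aq)] / [Cu²⁺(aq)] = 1.04×10^3; by Nernst, E = +1.51 − (0.0592/2)(3.018) = +1.4207 V.
Finally ΔG = −nFE = −(2)(96485 C/mol)(+1.4207 V) = −274 kJ/mol.

−274 kJ/mol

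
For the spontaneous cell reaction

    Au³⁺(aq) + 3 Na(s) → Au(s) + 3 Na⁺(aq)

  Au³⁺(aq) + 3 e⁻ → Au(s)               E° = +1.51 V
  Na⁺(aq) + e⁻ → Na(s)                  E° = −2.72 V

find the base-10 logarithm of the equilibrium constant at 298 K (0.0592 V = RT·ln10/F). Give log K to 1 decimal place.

log K = 214.4

The Au³⁺/Au couple is reduced (cathode); E°cell = +1.51 − (−2.72) = +4.23 V with n = 3.
At equilibrium E = 0, so log K = nE°cell / 0.0592 = (3)(+4.23) / 0.0592 = 214.4.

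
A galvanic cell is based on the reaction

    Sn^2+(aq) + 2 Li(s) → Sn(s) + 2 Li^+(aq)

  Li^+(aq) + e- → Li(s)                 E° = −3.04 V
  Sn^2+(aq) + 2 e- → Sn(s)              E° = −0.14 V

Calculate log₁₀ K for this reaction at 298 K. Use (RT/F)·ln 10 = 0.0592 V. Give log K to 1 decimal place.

log K = 98.0

The Sn²⁺/Sn couple is reduced (cathode); E°cell = −0.14 − (−3.04) = +2.90 V with n = 2.
At equilibrium E = 0, so log K = nE°cell / 0.0592 = (2)(+2.90) / 0.0592 = 98.0.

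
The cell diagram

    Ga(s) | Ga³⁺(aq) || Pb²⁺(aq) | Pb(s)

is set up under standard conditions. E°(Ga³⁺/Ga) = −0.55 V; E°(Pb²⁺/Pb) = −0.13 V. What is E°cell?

+0.42 V

By convention the left-hand electrode in cell notation is the anode (oxidation) and the right-hand electrode is the cathode (reduction).
E°cell = E°(right) − E°(left) = −0.13 − (−0.55) = +0.42 V.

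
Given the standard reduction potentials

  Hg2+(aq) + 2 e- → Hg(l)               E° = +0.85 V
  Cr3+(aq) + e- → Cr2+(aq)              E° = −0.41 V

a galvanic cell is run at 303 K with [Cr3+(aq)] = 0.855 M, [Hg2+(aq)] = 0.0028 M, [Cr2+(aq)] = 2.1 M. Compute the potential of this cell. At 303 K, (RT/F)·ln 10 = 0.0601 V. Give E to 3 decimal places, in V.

Since E°(Hg²⁺/Hg) > E°(Cr³⁺/Cr²⁺), Hg²⁺/Hg serves as the cathode.
The standard potential is +0.85 − (−0.41) = +1.26 V and the balanced reaction transfers n = 2 electrons.
Balancing gives Hg2+(aq) + 2 Cr2+(aq) → Hg(l) + 2 Cr3+(aq); hence Q = [Cr3+(aq)]^2 / ([Hg2+(aq)]·[Cr2+(aq)]^2) = 59.2 (log Q = 1.772).
Applying E = E° − (RT ln10/nF)·log Q gives +1.26 − (0.0601/2)(1.772) = +1.207 V.

+1.207 V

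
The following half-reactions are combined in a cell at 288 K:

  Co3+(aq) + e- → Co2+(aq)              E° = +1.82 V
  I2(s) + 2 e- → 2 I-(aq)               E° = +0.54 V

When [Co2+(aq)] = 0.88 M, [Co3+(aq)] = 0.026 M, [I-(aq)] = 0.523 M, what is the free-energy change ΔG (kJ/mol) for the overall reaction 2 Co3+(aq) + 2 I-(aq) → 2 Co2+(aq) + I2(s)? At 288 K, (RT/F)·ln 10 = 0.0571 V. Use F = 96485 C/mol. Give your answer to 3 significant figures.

−227 kJ/mol

The standard cell potential is +1.82 − (+0.54) = +1.28 V, with n = 2 electrons in the balanced equation.
Q = [Co2+(aq)]^2 / ([Co3+(aq)]^2·[I-(aq)]^2) = 4.19×10^3, so log Q = 3.622 and E = +1.28 − (0.0571/2)(3.622) = +1.1766 V.
ΔG = −nFE = −(2)(96485)(+1.1766) J/mol = −227 kJ/mol.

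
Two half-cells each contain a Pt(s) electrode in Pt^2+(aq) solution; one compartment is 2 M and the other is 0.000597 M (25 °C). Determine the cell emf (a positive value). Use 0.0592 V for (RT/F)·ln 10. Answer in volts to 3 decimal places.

0.104 V

For a concentration cell E°cell = 0, since both electrodes use the same couple.
The compartment with the higher Pt^2+(aq) concentration (2 M) acts as the cathode; ions are reduced there and produced at the dilute (0.000597 M) anode.
With n = 2, Ecell = −(0.0592/2)·log([dilute]/[conc]) = −(0.0592/2)·log(0.000597/2) = +0.104 V.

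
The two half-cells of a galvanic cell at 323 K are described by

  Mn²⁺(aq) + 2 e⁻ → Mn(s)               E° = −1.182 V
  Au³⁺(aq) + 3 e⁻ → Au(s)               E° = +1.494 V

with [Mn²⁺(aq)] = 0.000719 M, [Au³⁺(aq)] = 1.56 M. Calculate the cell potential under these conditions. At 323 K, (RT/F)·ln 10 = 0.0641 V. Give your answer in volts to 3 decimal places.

The Au³⁺/Au couple has the more positive E°, so it is the cathode; Mn²⁺/Mn is the anode.
The standard potential is +1.494 − (−1.182) = +2.676 V and the balanced reaction transfers n = 6 electrons.
For the overall reaction 2 Au³⁺(aq) + 3 Mn(s) → 2 Au(s) + 3 Mn²⁺(aq), Q = [Mn²⁺(aq)]^3 / [Au³⁺(aq)]^2 = 1.53×10^−10, giving log Q = −9.816.
By the Nernst equation, E = +2.676 − (0.0641/6)·(−9.816) = +2.781 V.

+2.781 V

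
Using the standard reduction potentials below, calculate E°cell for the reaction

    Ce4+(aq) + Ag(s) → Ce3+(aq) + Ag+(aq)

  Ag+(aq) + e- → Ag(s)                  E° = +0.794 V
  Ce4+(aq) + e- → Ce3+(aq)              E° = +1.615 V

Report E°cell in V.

+0.821 V

In the reaction as written, Ce4+(aq) is reduced (cathode) and Ag+(aq) is produced by oxidation at the anode.
E°cell = E°(cathode) − E°(anode) = +1.615 − (+0.794) = +0.821 V.
The positive value indicates the reaction is spontaneous as written.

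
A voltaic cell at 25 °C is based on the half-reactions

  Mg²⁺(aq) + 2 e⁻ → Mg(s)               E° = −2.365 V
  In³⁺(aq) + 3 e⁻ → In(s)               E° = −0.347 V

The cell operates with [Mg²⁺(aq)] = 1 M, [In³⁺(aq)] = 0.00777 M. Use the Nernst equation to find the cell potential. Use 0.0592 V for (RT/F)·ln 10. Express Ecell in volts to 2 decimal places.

The In³⁺/In couple has the more positive E°, so it is the cathode; Mg²⁺/Mg is the anode.
The standard potential is −0.347 − (−2.365) = +2.018 V and the balanced reaction transfers n = 6 electrons.
The balanced reaction is 2 In³⁺(aq) + 3 Mg(s) → 2 In(s) + 3 Mg²⁺(aq), so Q = [Mg²⁺(aq)]^3 / [In³⁺(aq)]^2 = 1.66×10^4 and log Q = 4.219.
By the Nernst equation, E = +2.018 − (0.0592/6)·(4.219) = +1.98 V.

+1.98 V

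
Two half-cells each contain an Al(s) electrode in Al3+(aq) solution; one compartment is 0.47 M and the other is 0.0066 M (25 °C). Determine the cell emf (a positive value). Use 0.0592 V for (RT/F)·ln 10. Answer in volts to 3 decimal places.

For a concentration cell E°cell = 0, since both electrodes use the same couple.
The compartment with the higher Al3+(aq) concentration (0.47 M) acts as the cathode; ions are reduced there and produced at the dilute (0.0066 M) anode.
With n = 3, Ecell = −(0.0592/3)·log([dilute]/[conc]) = −(0.0592/3)·log(0.0066/0.47) = +0.037 V.

0.037 V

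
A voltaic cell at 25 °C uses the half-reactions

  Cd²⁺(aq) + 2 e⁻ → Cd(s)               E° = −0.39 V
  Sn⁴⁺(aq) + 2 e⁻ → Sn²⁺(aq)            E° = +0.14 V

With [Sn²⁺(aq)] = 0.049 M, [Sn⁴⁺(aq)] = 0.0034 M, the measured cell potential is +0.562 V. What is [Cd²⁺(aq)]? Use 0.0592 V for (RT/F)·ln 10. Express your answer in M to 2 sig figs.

0.0058 M

With Sn⁴⁺/Sn²⁺ at the cathode and Cd²⁺/Cd at the anode, E°cell = +0.14 − (−0.39) = +0.53 V (n = 2).
Since E = E° − (0.0592/n)·log Q, log Q = n(E° − E)/0.0592 = −1.081.
Balancing electrons gives Sn⁴⁺(aq) + Cd(s) → Sn²⁺(aq) + Cd²⁺(aq); thus Q = ([Sn²⁺(aq)]·[Cd²⁺(aq)]) / [Sn⁴⁺(aq)].
Isolating [Cd²⁺(aq)] in Q = 10^{−1.081} yields log [Cd²⁺(aq)] = −2.240, i.e. 0.0058 M.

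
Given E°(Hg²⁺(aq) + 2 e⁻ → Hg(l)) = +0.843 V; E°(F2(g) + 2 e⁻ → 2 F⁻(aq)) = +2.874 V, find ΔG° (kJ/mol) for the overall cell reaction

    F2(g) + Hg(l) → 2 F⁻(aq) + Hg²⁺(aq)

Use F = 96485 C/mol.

In the reaction as written F2(g) is reduced, so the F₂/F⁻ couple is the cathode and Hg²⁺/Hg is the anode.
E°cell = +2.874 − (+0.843) = +2.031 V; balancing electrons gives n = 2.
ΔG° = −nFE°cell = −(2)(96485)(+2.031) J/mol = −392 kJ/mol.

−392 kJ/mol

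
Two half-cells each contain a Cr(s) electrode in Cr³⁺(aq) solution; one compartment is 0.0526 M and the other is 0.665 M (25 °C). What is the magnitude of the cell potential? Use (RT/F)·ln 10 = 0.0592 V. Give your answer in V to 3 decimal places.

For a concentration cell E°cell = 0, since both electrodes use the same couple.
The compartment with the higher Cr³⁺(aq) concentration (0.665 M) acts as the cathode; ions are reduced there and produced at the dilute (0.0526 M) anode.
With n = 3, Ecell = −(0.0592/3)·log([dilute]/[conc]) = −(0.0592/3)·log(0.0526/0.665) = +0.022 V.

0.022 V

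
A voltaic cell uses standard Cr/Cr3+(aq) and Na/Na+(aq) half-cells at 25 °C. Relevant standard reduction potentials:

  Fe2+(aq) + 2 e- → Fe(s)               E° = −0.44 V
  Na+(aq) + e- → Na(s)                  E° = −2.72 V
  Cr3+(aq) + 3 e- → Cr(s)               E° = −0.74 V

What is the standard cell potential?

+1.98 V

Of the two couples in this cell, the one with the more positive reduction potential is reduced at the cathode: here that is Cr³⁺/Cr (−0.74 V); Na⁺/Na (−2.72 V) is the anode.
E°cell = E°(cathode) − E°(anode) = −0.74 − (−2.72) = +1.98 V.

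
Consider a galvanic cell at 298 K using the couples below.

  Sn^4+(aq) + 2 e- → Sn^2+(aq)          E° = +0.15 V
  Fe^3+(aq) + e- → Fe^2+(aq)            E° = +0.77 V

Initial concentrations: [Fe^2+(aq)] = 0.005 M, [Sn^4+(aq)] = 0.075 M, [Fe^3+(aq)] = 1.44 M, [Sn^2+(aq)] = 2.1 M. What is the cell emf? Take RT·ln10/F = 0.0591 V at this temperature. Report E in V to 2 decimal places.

Fe³⁺/Fe²⁺ is reduced (cathode, E° = +0.77 V) and Sn⁴⁺/Sn²⁺ is oxidized (anode).
E°cell = E°cat − E°an = +0.77 − (+0.15) = +0.62 V; n = 2.
Balancing gives 2 Fe^3+(aq) + Sn^2+(aq) → 2 Fe^2+(aq) + Sn^4+(aq); hence Q = ([Fe^2+(aq)]^2·[Sn^4+(aq)]) / ([Fe^3+(aq)]^2·[Sn^2+(aq)]) = 4.31×10^−7 (log Q = −6.366).
E = E° − (0.0591/n)·log Q = +0.62 − (0.0591/2)(−6.366) = +0.81 V.

+0.81 V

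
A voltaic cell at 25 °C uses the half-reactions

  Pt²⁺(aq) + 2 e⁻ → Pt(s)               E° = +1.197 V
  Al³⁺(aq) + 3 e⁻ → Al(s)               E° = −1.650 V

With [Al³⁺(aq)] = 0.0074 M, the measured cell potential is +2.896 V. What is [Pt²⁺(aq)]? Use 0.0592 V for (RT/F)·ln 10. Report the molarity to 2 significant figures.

1.7 M

The Pt²⁺/Pt couple has the larger reduction potential, so it is the cathode: E°cell = +1.197 − (−1.650) = +2.847 V and n = 6.
From the Nernst equation, log Q = n(E° − E)/0.0592 = 6·(+2.847 − (+2.896))/0.0592 = −4.966.
Balancing electrons gives 3 Pt²⁺(aq) + 2 Al(s) → 3 Pt(s) + 2 Al³⁺(aq); thus Q = [Al³⁺(aq)]^2 / [Pt²⁺(aq)]^3.
Isolating [Pt²⁺(aq)] in Q = 10^{−4.966} yields log [Pt²⁺(aq)] = 0.235, i.e. 1.7 M.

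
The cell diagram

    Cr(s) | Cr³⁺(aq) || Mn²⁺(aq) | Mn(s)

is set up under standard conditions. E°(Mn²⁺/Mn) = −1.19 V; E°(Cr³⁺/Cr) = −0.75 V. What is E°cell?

−0.44 V

By convention the left-hand electrode in cell notation is the anode (oxidation) and the right-hand electrode is the cathode (reduction).
E°cell = E°(right) − E°(left) = −1.19 − (−0.75) = −0.44 V.
The negative sign shows that, as written, the cell would require an external voltage to drive the reaction.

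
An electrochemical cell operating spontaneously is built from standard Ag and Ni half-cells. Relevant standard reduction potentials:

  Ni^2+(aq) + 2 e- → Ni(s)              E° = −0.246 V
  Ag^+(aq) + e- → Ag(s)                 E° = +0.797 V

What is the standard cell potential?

+1.043 V

The Ag⁺/Ag couple has the higher E°, so Ag ion is reduced (cathode) and Ni is oxidized (anode).
E°cell = E°(cathode) − E°(anode) = +0.797 − (−0.246) = +1.043 V.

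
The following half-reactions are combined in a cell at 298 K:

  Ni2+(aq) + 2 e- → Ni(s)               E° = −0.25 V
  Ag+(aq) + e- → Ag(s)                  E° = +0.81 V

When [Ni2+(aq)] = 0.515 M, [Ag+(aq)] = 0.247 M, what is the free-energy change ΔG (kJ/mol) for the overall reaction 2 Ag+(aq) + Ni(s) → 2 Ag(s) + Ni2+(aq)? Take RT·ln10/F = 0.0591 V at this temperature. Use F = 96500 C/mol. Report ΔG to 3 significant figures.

−199 kJ/mol

The standard cell potential is +0.81 − (−0.25) = +1.06 V, with n = 2 electrons in the balanced equation.
Here Q = [Ni2+(aq)] / [Ag+(aq)]^2 = 8.44 (log Q = 0.926), giving E = +1.06 − (0.0591/2)·(0.926) = +1.0326 V.
ΔG = −nFE = −(2)(96500)(+1.0326) J/mol = −199 kJ/mol.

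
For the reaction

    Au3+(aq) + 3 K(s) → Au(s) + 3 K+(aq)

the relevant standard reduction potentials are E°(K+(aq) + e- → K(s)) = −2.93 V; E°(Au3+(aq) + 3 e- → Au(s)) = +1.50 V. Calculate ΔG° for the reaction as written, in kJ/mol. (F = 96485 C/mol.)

−1282 kJ/mol

In the reaction as written Au3+(aq) is reduced, so the Au³⁺/Au couple is the cathode and K⁺/K is the anode.
E°cell = +1.50 − (−2.93) = +4.43 V; balancing electrons gives n = 3.
ΔG° = −nFE°cell = −(3)(96485)(+4.43) J/mol = −1282 kJ/mol.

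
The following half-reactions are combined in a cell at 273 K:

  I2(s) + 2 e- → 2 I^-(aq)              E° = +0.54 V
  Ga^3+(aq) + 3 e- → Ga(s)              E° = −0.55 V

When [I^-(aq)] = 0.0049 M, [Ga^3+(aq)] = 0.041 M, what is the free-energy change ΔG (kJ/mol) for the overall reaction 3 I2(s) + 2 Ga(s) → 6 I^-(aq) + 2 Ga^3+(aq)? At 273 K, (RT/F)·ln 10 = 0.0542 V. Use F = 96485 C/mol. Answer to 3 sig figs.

The standard cell potential is +0.54 − (−0.55) = +1.09 V, with n = 6 electrons in the balanced equation.
Here Q = [I^-(aq)]^6·[Ga^3+(aq)]^2 = 2.33×10^−17 (log Q = −16.633), giving E = +1.09 − (0.0542/6)·(−16.633) = +1.2403 V.
Then ΔG = −nFE = −6 × 96485 × +1.2403 J/mol = −718 kJ/mol.

−718 kJ/mol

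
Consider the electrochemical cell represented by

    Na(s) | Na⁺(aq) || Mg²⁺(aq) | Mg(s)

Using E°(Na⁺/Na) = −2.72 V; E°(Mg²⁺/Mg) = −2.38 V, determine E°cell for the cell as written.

By convention the left-hand electrode in cell notation is the anode (oxidation) and the right-hand electrode is the cathode (reduction).
E°cell = E°(right) − E°(left) = −2.38 − (−2.72) = +0.34 V.

+0.34 V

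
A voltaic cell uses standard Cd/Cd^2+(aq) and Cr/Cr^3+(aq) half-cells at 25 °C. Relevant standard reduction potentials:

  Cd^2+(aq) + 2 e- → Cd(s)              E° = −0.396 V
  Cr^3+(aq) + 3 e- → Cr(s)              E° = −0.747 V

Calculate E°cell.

+0.351 V

The Cd²⁺/Cd couple has the higher E°, so Cd ion is reduced (cathode) and Cr is oxidized (anode).
E°cell = E°(cathode) − E°(anode) = −0.396 − (−0.747) = +0.351 V.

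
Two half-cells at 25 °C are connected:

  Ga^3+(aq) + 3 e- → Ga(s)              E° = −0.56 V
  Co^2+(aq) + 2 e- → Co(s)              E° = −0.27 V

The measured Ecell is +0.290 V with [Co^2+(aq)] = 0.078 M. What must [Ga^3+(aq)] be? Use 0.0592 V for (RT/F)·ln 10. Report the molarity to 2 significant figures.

0.022 M

The Co²⁺/Co couple has the larger reduction potential, so it is the cathode: E°cell = −0.27 − (−0.56) = +0.29 V and n = 6.
Rearranging E = E° − (0.0592/n)·log Q gives log Q = 6(+0.29 − (+0.290))/0.0592 = 0.000.
The balanced reaction is 3 Co^2+(aq) + 2 Ga(s) → 3 Co(s) + 2 Ga^3+(aq), so Q = [Ga^3+(aq)]^2 / [Co^2+(aq)]^3.
Isolating [Ga^3+(aq)] in Q = 10^{0.000} yields log [Ga^3+(aq)] = −1.662, i.e. 0.022 M.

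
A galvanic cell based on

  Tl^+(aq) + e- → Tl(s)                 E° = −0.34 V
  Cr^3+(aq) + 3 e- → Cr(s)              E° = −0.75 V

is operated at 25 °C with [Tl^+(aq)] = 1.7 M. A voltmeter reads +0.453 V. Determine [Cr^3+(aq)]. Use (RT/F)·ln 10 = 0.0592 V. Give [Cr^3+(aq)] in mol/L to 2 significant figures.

0.033 M

With Tl⁺/Tl at the cathode and Cr³⁺/Cr at the anode, E°cell = −0.34 − (−0.75) = +0.41 V (n = 3).
Rearranging E = E° − (0.0592/n)·log Q gives log Q = 3(+0.41 − (+0.453))/0.0592 = −2.179.
The balanced reaction is 3 Tl^+(aq) + Cr(s) → 3 Tl(s) + Cr^3+(aq), so Q = [Cr^3+(aq)] / [Tl^+(aq)]^3.
Isolating [Cr^3+(aq)] in Q = 10^{−2.179} yields log [Cr^3+(aq)] = −1.488, i.e. 0.033 M.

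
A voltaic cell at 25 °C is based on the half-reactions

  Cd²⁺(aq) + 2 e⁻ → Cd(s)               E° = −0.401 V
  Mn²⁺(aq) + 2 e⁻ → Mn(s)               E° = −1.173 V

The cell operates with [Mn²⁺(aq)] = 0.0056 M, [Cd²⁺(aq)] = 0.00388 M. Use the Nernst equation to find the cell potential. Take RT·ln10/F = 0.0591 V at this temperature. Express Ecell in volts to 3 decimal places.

+0.767 V

Cd²⁺/Cd is reduced (cathode, E° = −0.401 V) and Mn²⁺/Mn is oxidized (anode).
E°cell = −0.401 − (−1.173) = +0.772 V, with n = 2 electrons transferred.
For the overall reaction Cd²⁺(aq) + Mn(s) → Cd(s) + Mn²⁺(aq), Q = [Mn²⁺(aq)] / [Cd²⁺(aq)] = 1.44, giving log Q = 0.159.
By the Nernst equation, E = +0.772 − (0.0591/2)·(0.159) = +0.767 V.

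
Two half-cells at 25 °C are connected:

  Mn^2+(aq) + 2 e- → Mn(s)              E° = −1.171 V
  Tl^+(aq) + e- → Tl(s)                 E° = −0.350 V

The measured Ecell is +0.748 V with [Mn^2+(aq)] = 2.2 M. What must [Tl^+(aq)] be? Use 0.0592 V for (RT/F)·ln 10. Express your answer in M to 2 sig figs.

Tl⁺/Tl is the cathode (higher E°); E°cell = −0.350 − (−1.171) = +0.821 V with n = 2.
Since E = E° − (0.0592/n)·log Q, log Q = n(E° − E)/0.0592 = 2.466.
For 2 Tl^+(aq) + Mn(s) → 2 Tl(s) + Mn^2+(aq), the reaction quotient is Q = [Mn^2+(aq)] / [Tl^+(aq)]^2.
Isolating [Tl^+(aq)] in Q = 10^{2.466} yields log [Tl^+(aq)] = −1.062, i.e. 0.087 M.

0.087 M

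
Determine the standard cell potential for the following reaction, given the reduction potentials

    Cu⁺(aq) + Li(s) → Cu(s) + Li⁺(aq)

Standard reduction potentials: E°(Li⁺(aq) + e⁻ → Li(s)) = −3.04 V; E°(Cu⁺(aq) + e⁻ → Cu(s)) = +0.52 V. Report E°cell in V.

+3.56 V

Cu⁺(aq) gains electrons, so the Cu⁺/Cu couple is the cathode; the Li⁺/Li couple is the anode.
E°cell = E°(cathode) − E°(anode) = +0.52 − (−3.04) = +3.56 V.
The positive value indicates the reaction is spontaneous as written.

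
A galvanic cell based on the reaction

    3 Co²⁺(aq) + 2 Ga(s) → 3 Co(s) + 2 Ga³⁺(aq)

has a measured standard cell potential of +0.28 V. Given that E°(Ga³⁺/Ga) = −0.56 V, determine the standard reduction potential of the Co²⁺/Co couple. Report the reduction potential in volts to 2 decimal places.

In the reaction as written the Co²⁺/Co couple is reduced (cathode) and Ga³⁺/Ga is oxidized (anode), so E°cell = E°(Co²⁺/Co) − E°(Ga³⁺/Ga).
E°(Co²⁺/Co) = E°cell + E°(anode) = +0.28 + (−0.56) = −0.28 V.

−0.28 V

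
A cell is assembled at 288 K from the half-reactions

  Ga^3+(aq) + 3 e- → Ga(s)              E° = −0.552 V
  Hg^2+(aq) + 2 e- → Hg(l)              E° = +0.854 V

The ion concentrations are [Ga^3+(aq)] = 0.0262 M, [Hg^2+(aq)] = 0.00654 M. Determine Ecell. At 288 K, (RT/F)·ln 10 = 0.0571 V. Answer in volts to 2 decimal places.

+1.37 V

The Hg²⁺/Hg couple has the more positive E°, so it is the cathode; Ga³⁺/Ga is the anode.
E°cell = +0.854 − (−0.552) = +1.406 V, with n = 6 electrons transferred.
Balancing gives 3 Hg^2+(aq) + 2 Ga(s) → 3 Hg(l) + 2 Ga^3+(aq); hence Q = [Ga^3+(aq)]^2 / [Hg^2+(aq)]^3 = 2.45×10^3 (log Q = 3.390).
Applying E = E° − (RT ln10/nF)·log Q gives +1.406 − (0.0571/6)(3.390) = +1.37 V.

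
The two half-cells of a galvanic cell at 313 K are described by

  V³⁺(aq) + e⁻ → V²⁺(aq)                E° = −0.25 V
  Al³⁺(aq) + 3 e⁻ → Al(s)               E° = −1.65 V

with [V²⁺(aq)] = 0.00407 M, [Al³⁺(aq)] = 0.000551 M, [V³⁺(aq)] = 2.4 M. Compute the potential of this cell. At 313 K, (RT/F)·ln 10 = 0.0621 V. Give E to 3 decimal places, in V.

+1.640 V

V³⁺/V²⁺ is reduced (cathode, E° = −0.25 V) and Al³⁺/Al is oxidized (anode).
E°cell = E°cat − E°an = −0.25 − (−1.65) = +1.40 V; n = 3.
The balanced reaction is 3 V³⁺(aq) + Al(s) → 3 V²⁺(aq) + Al³⁺(aq), so Q = ([V²⁺(aq)]^3·[Al³⁺(aq)]) / [V³⁺(aq)]^3 = 2.69×10^−12 and log Q = −11.571.
By the Nernst equation, E = +1.40 − (0.0621/3)·(−11.571) = +1.640 V.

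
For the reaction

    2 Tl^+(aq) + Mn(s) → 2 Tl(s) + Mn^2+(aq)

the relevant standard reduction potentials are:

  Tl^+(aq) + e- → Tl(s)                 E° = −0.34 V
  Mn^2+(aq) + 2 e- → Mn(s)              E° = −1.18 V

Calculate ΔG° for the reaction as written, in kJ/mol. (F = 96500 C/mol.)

In the reaction as written Tl^+(aq) is reduced, so the Tl⁺/Tl couple is the cathode and Mn²⁺/Mn is the anode.
E°cell = −0.34 − (−1.18) = +0.84 V; balancing electrons gives n = 2.
ΔG° = −nFE°cell = −(2)(96500)(+0.84) J/mol = −162 kJ/mol.

−162 kJ/mol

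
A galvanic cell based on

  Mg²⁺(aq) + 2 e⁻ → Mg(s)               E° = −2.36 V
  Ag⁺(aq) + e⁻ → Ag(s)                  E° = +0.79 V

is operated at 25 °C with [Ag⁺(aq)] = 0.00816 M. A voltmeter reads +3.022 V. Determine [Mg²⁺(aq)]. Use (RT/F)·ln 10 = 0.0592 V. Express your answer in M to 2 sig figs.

1.4 M

With Ag⁺/Ag at the cathode and Mg²⁺/Mg at the anode, E°cell = +0.79 − (−2.36) = +3.15 V (n = 2).
Since E = E° − (0.0592/n)·log Q, log Q = n(E° − E)/0.0592 = 4.324.
For 2 Ag⁺(aq) + Mg(s) → 2 Ag(s) + Mg²⁺(aq), the reaction quotient is Q = [Mg²⁺(aq)] / [Ag⁺(aq)]^2.
Isolating [Mg²⁺(aq)] in Q = 10^{4.324} yields log [Mg²⁺(aq)] = 0.147, i.e. 1.4 M.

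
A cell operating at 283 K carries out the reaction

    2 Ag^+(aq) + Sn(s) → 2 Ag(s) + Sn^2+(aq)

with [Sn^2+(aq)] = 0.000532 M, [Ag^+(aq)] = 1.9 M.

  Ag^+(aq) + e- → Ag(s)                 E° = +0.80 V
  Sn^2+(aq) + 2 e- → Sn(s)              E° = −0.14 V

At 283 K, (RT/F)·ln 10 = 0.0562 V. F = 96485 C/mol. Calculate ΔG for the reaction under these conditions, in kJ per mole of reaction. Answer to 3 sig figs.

−202 kJ/mol

E°cell = +0.80 − (−0.14) = +0.94 V; the balanced reaction transfers n = 2 electrons.
The reaction quotient is [Sn^2+(aq)] / [Ag^+(aq)]^2 = 0.000147; by Nernst, E = +0.94 − (0.0562/2)(−3.832) = +1.0477 V.
Then ΔG = −nFE = −2 × 96485 × +1.0477 J/mol = −202 kJ/mol.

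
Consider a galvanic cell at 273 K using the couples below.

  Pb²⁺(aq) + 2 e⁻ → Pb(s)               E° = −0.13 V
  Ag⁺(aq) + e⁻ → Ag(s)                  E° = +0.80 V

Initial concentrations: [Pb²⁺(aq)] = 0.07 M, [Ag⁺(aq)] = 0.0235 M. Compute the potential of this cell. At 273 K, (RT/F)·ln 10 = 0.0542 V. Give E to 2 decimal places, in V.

+0.87 V

Since E°(Ag⁺/Ag) > E°(Pb²⁺/Pb), Ag⁺/Ag serves as the cathode.
E°cell = E°cat − E°an = +0.80 − (−0.13) = +0.93 V; n = 2.
The balanced reaction is 2 Ag⁺(aq) + Pb(s) → 2 Ag(s) + Pb²⁺(aq), so Q = [Pb²⁺(aq)] / [Ag⁺(aq)]^2 = 127 and log Q = 2.103.
Applying E = E° − (RT ln10/nF)·log Q gives +0.93 − (0.0542/2)(2.103) = +0.87 V.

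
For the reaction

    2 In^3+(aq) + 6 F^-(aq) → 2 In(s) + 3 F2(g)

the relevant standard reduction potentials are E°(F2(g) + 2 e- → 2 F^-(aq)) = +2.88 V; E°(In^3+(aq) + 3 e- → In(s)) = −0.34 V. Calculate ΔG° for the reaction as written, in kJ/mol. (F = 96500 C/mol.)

In the reaction as written In^3+(aq) is reduced, so the In³⁺/In couple is the cathode and F₂/F⁻ is the anode.
E°cell = −0.34 − (+2.88) = −3.22 V; balancing electrons gives n = 6.
ΔG° = −nFE°cell = −(6)(96500)(−3.22) J/mol = +1864 kJ/mol.

+1864 kJ/mol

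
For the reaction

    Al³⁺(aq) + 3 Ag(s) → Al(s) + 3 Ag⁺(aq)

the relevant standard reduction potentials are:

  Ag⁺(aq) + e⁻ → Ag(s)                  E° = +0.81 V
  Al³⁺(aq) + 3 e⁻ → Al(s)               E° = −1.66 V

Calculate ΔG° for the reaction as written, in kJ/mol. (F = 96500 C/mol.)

+715 kJ/mol

In the reaction as written Al³⁺(aq) is reduced, so the Al³⁺/Al couple is the cathode and Ag⁺/Ag is the anode.
E°cell = −1.66 − (+0.81) = −2.47 V; balancing electrons gives n = 3.
ΔG° = −nFE°cell = −(3)(96500)(−2.47) J/mol = +715 kJ/mol.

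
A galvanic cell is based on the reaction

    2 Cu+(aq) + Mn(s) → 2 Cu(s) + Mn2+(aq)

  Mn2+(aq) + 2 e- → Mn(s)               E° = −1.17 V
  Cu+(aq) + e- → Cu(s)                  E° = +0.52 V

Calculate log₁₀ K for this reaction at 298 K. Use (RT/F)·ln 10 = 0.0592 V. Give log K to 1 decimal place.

log K = 57.1

The Cu⁺/Cu couple is reduced (cathode); E°cell = +0.52 − (−1.17) = +1.69 V with n = 2.
At equilibrium E = 0, so log K = nE°cell / 0.0592 = (2)(+1.69) / 0.0592 = 57.1.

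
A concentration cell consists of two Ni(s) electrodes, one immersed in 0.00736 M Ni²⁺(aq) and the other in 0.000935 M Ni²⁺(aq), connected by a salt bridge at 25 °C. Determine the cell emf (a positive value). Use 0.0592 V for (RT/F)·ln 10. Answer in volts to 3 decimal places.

0.027 V

For a concentration cell E°cell = 0, since both electrodes use the same couple.
The compartment with the higher Ni²⁺(aq) concentration (0.00736 M) acts as the cathode; ions are reduced there and produced at the dilute (0.000935 M) anode.
With n = 2, Ecell = −(0.0592/2)·log([dilute]/[conc]) = −(0.0592/2)·log(0.000935/0.00736) = +0.027 V.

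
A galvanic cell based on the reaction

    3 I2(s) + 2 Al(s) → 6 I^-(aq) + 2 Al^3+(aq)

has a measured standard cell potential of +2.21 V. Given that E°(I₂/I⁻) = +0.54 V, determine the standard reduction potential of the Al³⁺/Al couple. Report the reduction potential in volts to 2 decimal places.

In the reaction as written the I₂/I⁻ couple is reduced (cathode) and Al³⁺/Al is oxidized (anode), so E°cell = E°(I₂/I⁻) − E°(Al³⁺/Al).
E°(Al³⁺/Al) = E°(cathode) − E°cell = +0.54 − (+2.21) = −1.67 V.

−1.67 V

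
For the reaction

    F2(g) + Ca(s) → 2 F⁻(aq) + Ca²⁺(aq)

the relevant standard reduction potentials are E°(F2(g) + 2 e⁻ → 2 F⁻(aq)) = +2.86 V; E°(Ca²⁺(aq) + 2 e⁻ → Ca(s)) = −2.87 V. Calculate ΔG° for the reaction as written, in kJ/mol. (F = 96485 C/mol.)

−1106 kJ/mol

In the reaction as written F2(g) is reduced, so the F₂/F⁻ couple is the cathode and Ca²⁺/Ca is the anode.
E°cell = +2.86 − (−2.87) = +5.73 V; balancing electrons gives n = 2.
ΔG° = −nFE°cell = −(2)(96485)(+5.73) J/mol = −1106 kJ/mol.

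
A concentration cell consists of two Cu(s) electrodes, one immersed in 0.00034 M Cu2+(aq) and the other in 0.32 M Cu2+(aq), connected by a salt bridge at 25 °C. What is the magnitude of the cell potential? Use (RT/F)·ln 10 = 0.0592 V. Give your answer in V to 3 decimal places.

For a concentration cell E°cell = 0, since both electrodes use the same couple.
The compartment with the higher Cu2+(aq) concentration (0.32 M) acts as the cathode; ions are reduced there and produced at the dilute (0.00034 M) anode.
With n = 2, Ecell = −(0.0592/2)·log([dilute]/[conc]) = −(0.0592/2)·log(0.00034/0.32) = +0.088 V.

0.088 V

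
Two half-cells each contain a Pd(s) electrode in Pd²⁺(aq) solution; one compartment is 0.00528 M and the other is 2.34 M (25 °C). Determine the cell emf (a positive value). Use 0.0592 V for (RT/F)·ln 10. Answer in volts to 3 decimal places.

For a concentration cell E°cell = 0, since both electrodes use the same couple.
The compartment with the higher Pd²⁺(aq) concentration (2.34 M) acts as the cathode; ions are reduced there and produced at the dilute (0.00528 M) anode.
With n = 2, Ecell = −(0.0592/2)·log([dilute]/[conc]) = −(0.0592/2)·log(0.00528/2.34) = +0.078 V.

0.078 V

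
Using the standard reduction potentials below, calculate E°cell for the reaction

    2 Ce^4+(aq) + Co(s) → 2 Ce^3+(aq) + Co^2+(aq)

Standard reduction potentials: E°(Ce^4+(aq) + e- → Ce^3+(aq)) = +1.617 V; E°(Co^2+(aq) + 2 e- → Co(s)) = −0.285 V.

+1.902 V

In the reaction as written, Ce^4+(aq) is reduced (cathode) and Co^2+(aq) is produced by oxidation at the anode.
E°cell = E°(cathode) − E°(anode) = +1.617 − (−0.285) = +1.902 V.
The positive value indicates the reaction is spontaneous as written.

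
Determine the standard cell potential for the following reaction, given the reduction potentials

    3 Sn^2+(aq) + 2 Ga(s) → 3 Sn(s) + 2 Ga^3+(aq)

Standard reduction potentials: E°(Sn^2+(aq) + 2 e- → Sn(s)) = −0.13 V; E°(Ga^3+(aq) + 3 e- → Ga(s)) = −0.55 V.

In the reaction as written, Sn^2+(aq) is reduced (cathode) and Ga^3+(aq) is produced by oxidation at the anode.
E°cell = E°(cathode) − E°(anode) = −0.13 − (−0.55) = +0.42 V.

+0.42 V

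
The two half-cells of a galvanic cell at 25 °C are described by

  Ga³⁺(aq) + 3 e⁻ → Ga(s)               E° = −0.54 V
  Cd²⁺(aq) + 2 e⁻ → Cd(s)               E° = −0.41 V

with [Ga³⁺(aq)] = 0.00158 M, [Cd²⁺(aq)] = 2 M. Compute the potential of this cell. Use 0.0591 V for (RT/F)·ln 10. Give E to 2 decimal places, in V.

The Cd²⁺/Cd couple has the more positive E°, so it is the cathode; Ga³⁺/Ga is the anode.
E°cell = E°cat − E°an = −0.41 − (−0.54) = +0.13 V; n = 6.
For the overall reaction 3 Cd²⁺(aq) + 2 Ga(s) → 3 Cd(s) + 2 Ga³⁺(aq), Q = [Ga³⁺(aq)]^2 / [Cd²⁺(aq)]^3 = 3.12×10^−7, giving log Q = −6.506.
Applying E = E° − (RT ln10/nF)·log Q gives +0.13 − (0.0591/6)(−6.506) = +0.19 V.

+0.19 V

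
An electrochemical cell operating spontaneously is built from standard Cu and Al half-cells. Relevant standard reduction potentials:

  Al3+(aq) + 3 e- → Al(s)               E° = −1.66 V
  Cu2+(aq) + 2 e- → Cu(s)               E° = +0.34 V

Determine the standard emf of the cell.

+2.00 V

Of the two couples in this cell, the one with the more positive reduction potential is reduced at the cathode: here that is Cu²⁺/Cu (+0.34 V); Al³⁺/Al (−1.66 V) is the anode.
E°cell = E°(cathode) − E°(anode) = +0.34 − (−1.66) = +2.00 V.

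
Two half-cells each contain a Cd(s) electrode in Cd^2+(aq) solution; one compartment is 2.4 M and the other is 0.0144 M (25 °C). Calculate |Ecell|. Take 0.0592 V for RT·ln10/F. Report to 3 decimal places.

For a concentration cell E°cell = 0, since both electrodes use the same couple.
The compartment with the higher Cd^2+(aq) concentration (2.4 M) acts as the cathode; ions are reduced there and produced at the dilute (0.0144 M) anode.
With n = 2, Ecell = −(0.0592/2)·log([dilute]/[conc]) = −(0.0592/2)·log(0.0144/2.4) = +0.066 V.

0.066 V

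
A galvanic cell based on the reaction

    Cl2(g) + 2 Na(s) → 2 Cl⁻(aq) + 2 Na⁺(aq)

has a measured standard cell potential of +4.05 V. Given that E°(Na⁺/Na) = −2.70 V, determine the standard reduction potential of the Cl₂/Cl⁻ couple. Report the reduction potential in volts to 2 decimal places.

+1.35 V

In the reaction as written the Cl₂/Cl⁻ couple is reduced (cathode) and Na⁺/Na is oxidized (anode), so E°cell = E°(Cl₂/Cl⁻) − E°(Na⁺/Na).
E°(Cl₂/Cl⁻) = E°cell + E°(anode) = +4.05 + (−2.70) = +1.35 V.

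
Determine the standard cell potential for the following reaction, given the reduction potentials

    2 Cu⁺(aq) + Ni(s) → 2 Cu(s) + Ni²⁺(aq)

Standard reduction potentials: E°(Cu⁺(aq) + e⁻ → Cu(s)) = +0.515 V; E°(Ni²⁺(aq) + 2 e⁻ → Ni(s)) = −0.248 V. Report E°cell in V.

Cu⁺(aq) gains electrons, so the Cu⁺/Cu couple is the cathode; the Ni²⁺/Ni couple is the anode.
E°cell = E°(cathode) − E°(anode) = +0.515 − (−0.248) = +0.763 V.

+0.763 V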